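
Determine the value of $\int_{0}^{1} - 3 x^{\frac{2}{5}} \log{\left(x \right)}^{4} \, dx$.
$- \frac{225000}{16807}$

Begin with the known integral
$$J(a) = \int_{0}^{1} - 3 x^{a} \, dx = - \frac{3}{a + 1}.$$

Differentiating under the integral sign brings down a factor of $\ln x$:
$$\frac{dJ}{da} = \int_{0}^{1} - 3 x^{a} \log{\left(x \right)} \, dx = \frac{3}{\left(a + 1\right)^{2}}.$$

Repeating $4$ times in total — each differentiation brings down another $\ln x$ — gives
$$\frac{d^{4}J}{da^{4}} = \int_{0}^{1} - 3 x^{a} \log{\left(x \right)}^{4} \, dx = - \frac{72}{\left(a + 1\right)^{5}},$$
and the integrand here is exactly the target integrand, so $I = - \frac{72}{\left(a + 1\right)^{5}}$.

Setting $a = \frac{2}{5}$:
$$I = - \frac{225000}{16807}.$$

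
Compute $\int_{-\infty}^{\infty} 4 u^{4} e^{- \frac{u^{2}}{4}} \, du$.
$96 \sqrt{\pi}$

Consider the simpler parametrised integral
$$J(a) = \int_{-\infty}^{\infty} 4 e^{- a u^{2}} \, du = \frac{4 \sqrt{\pi}}{\sqrt{a}}.$$

Differentiating under the integral sign brings down a factor of $(-u^2)$:
$$\frac{dJ}{da} = \int_{-\infty}^{\infty} - 4 u^{2} e^{- a u^{2}} \, du = - \frac{2 \sqrt{\pi}}{a^{\frac{3}{2}}}.$$

Repeating twice in total — each differentiation brings down another $(-u^2)$ — gives
$$\frac{d^{2}J}{da^{2}} = \int_{-\infty}^{\infty} 4 u^{4} e^{- a u^{2}} \, du = \frac{3 \sqrt{\pi}}{a^{\frac{5}{2}}},$$
and the integrand here is exactly the target integrand, so $I = \frac{3 \sqrt{\pi}}{a^{\frac{5}{2}}}$.

Setting $a = \frac{1}{4}$:
$$I = 96 \sqrt{\pi}.$$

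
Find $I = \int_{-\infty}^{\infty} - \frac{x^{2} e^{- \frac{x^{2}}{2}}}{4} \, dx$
$- \frac{\sqrt{2} \sqrt{\pi}}{4}$

Start from the elementary integral
$$J(a) = \int_{-\infty}^{\infty} - \frac{e^{- a x^{2}}}{4} \, dx = - \frac{\sqrt{\pi}}{4 \sqrt{a}}.$$

Differentiating under the integral sign brings down a factor of $(-x^2)$:
$$\frac{dJ}{da} = \int_{-\infty}^{\infty} \frac{x^{2} e^{- a x^{2}}}{4} \, dx = \frac{\sqrt{\pi}}{8 a^{\frac{3}{2}}}.$$

The integral on the left is $-I$, so $I = - \frac{\sqrt{\pi}}{8 a^{\frac{3}{2}}}$.

Setting $a = \frac{1}{2}$:
$$I = - \frac{\sqrt{2} \sqrt{\pi}}{4}.$$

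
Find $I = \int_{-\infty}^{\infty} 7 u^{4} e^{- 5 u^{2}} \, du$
$\frac{21 \sqrt{5} \sqrt{\pi}}{500}$

Consider the simpler parametrised integral
$$J(a) = \int_{-\infty}^{\infty} 7 e^{- a u^{2}} \, du = \frac{7 \sqrt{\pi}}{\sqrt{a}}.$$

Differentiating under the integral sign brings down a factor of $(-u^2)$:
$$\frac{dJ}{da} = \int_{-\infty}^{\infty} - 7 u^{2} e^{- a u^{2}} \, du = - \frac{7 \sqrt{\pi}}{2 a^{\frac{3}{2}}}.$$

Repeating twice in total — each differentiation brings down another $(-u^2)$ — gives
$$\frac{d^{2}J}{da^{2}} = \int_{-\infty}^{\infty} 7 u^{4} e^{- a u^{2}} \, du = \frac{21 \sqrt{\pi}}{4 a^{\frac{5}{2}}},$$
and the integrand here is exactly the target integrand, so $I = \frac{21 \sqrt{\pi}}{4 a^{\frac{5}{2}}}$.

Setting $a = 5$:
$$I = \frac{21 \sqrt{5} \sqrt{\pi}}{500}.$$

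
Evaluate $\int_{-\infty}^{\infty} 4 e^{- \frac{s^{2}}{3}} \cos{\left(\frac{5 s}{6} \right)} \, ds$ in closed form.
$\frac{4 \sqrt{3} \sqrt{\pi}}{e^{\frac{25}{48}}}$

Let $b$ denote the cosine frequency and define $I(b) = \int_{-\infty}^{\infty} 4 e^{- \frac{s^{2}}{3}} \cos{\left(b s \right)} \, ds$.

Differentiating under the integral sign,
$$I'(b) = \int_{-\infty}^{\infty} - 4 s e^{- \frac{s^{2}}{3}} \sin{\left(b s \right)} \, ds.$$

Integrate $\int_{-\infty}^{\infty} s \sin(b s)\, e^{- \frac{s^{2}}{3}}\, ds$ by parts with $u = \sin(b s)$ and $dv = s\, e^{- \frac{s^{2}}{3}}\, ds$, giving $v = - \frac{3 e^{- \frac{s^{2}}{3}}}{2}$. The boundary term vanishes and
$$\int_{-\infty}^{\infty} s \sin(b s)\, e^{- \frac{s^{2}}{3}}\, ds = \frac{3 b}{2} \int_{-\infty}^{\infty} \cos(b s)\, e^{- \frac{s^{2}}{3}}\, ds,$$
so $I'(b) = - \frac{3 b}{2}\, I(b)$.

This is a separable first-order ODE; solving with the initial condition $I(0) = \int_{-\infty}^{\infty} 4 e^{- \frac{s^{2}}{3}}\,ds = 4 \sqrt{3} \sqrt{\pi}$ gives
$$I(b) = 4 \sqrt{3} \sqrt{\pi} e^{- \frac{3 b^{2}}{4}}.$$

Setting $b = \frac{5}{6}$:
$$I = \frac{4 \sqrt{3} \sqrt{\pi}}{e^{\frac{25}{48}}}.$$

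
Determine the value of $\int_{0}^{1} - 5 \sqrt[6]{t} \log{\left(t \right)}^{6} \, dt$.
$- \frac{1007769600}{823543}$

Start from the elementary integral
$$J(a) = \int_{0}^{1} - 5 t^{a} \, dt = - \frac{5}{a + 1}.$$

Differentiating under the integral sign brings down a factor of $\ln t$:
$$\frac{dJ}{da} = \int_{0}^{1} - 5 t^{a} \log{\left(t \right)} \, dt = \frac{5}{\left(a + 1\right)^{2}}.$$

Repeating $6$ times in total — each differentiation brings down another $\ln t$ — gives
$$\frac{d^{6}J}{da^{6}} = \int_{0}^{1} - 5 t^{a} \log{\left(t \right)}^{6} \, dt = - \frac{3600}{\left(a + 1\right)^{7}},$$
and the integrand here is exactly the target integrand, so $I = - \frac{3600}{\left(a + 1\right)^{7}}$.

Setting $a = \frac{1}{6}$:
$$I = - \frac{1007769600}{823543}.$$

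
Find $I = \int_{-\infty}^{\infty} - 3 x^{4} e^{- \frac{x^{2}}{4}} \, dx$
$- 72 \sqrt{\pi}$

Begin with the known integral
$$J(a) = \int_{-\infty}^{\infty} - 3 e^{- a x^{2}} \, dx = - \frac{3 \sqrt{\pi}}{\sqrt{a}}.$$

Differentiating under the integral sign brings down a factor of $(-x^2)$:
$$\frac{dJ}{da} = \int_{-\infty}^{\infty} 3 x^{2} e^{- a x^{2}} \, dx = \frac{3 \sqrt{\pi}}{2 a^{\frac{3}{2}}}.$$

Repeating twice in total — each differentiation brings down another $(-x^2)$ — gives
$$\frac{d^{2}J}{da^{2}} = \int_{-\infty}^{\infty} - 3 x^{4} e^{- a x^{2}} \, dx = - \frac{9 \sqrt{\pi}}{4 a^{\frac{5}{2}}},$$
and the integrand here is exactly the target integrand, so $I = - \frac{9 \sqrt{\pi}}{4 a^{\frac{5}{2}}}$.

Setting $a = \frac{1}{4}$:
$$I = - 72 \sqrt{\pi}.$$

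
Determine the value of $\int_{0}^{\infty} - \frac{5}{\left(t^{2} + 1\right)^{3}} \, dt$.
$- \frac{15 \pi}{16}$

Begin with the known result
$$J(a) = \int_{0}^{\infty} - \frac{5}{a^{2} + t^{2}} \, dt = - \frac{5 \pi}{2 a}.$$

Differentiating under the integral sign with respect to $a$,
$$\frac{dJ}{da} = \int_{0}^{\infty} \frac{10 a}{\left(a^{2} + t^{2}\right)^{2}} \, dt = \frac{5 \pi}{2 a^{2}},$$
so $\int_{0}^{\infty} - \frac{5}{\left(a^{2} + t^{2}\right)^{2}} \, dt = - \frac{5 \pi}{4 a^{3}}$.

Repeating — each differentiation of $1/(t^2+a^2)^j$ produces $-2ja/(t^2+a^2)^{j+1}$ — and dividing through by $-2ja$ at each step yields, after $2$ differentiations in total,
$$\int_{0}^{\infty} - \frac{5}{\left(a^{2} + t^{2}\right)^{3}} \, dt = - \frac{15 \pi}{16 a^{5}}.$$

Setting $a = 1$:
$$I = - \frac{15 \pi}{16}.$$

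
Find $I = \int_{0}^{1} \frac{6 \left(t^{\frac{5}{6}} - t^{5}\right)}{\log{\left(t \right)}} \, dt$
$- \log{\left(\frac{2176782336}{1771561} \right)}$

Consider the one-parameter family: let $I(a) = \int_{0}^{1} \frac{6 \left(t^{\frac{5}{6}} - t^{a}\right)}{\log{\left(t \right)}} \, dt$.

Since $\dfrac{\partial}{\partial a}\,t^{a} = t^{a} \ln t$, the $\ln t$ in the denominator cancels and
$$\frac{dI}{da} = \int_{0}^{1} -6 t^{a} \, dt = -6 \left[\frac{t^{a+1}}{a+1}\right]_0^1 = - \frac{6}{a + 1}.$$

Integrating with respect to $a$ gives $I(a) = - \log{\left(\frac{46656 \left(a + 1\right)^{6}}{1771561} \right)} + C$.

At $a = \frac{5}{6}$ the integrand is identically $0$, so $I(\frac{5}{6}) = 0$. The closed form gives $0$, hence $C = 0$.

Setting $a = 5$:
$$I = - \log{\left(\frac{2176782336}{1771561} \right)}.$$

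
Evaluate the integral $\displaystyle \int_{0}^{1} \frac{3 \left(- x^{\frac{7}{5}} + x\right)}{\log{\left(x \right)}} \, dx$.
$\log{\left(\frac{125}{216} \right)}$

Consider the one-parameter family: let $I(a) = \int_{0}^{1} \frac{3 \left(- x^{\frac{7}{5}} + x^{a}\right)}{\log{\left(x \right)}} \, dx$.

Since $\dfrac{\partial}{\partial a}\,x^{a} = x^{a} \ln x$, the $\ln x$ in the denominator cancels and
$$\frac{dI}{da} = \int_{0}^{1} 3 x^{a} \, dx = 3 \left[\frac{x^{a+1}}{a+1}\right]_0^1 = \frac{3}{a + 1}.$$

Integrating with respect to $a$ gives $I(a) = \log{\left(\frac{125 \left(a + 1\right)^{3}}{1728} \right)} + C$.

At $a = \frac{7}{5}$ the integrand is identically $0$, so $I(\frac{7}{5}) = 0$. The closed form gives $0$, hence $C = 0$.

Setting $a = 1$:
$$I = \log{\left(\frac{125}{216} \right)}.$$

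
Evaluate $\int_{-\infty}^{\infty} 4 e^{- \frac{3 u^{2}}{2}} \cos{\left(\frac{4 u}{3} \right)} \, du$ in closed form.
$\frac{4 \sqrt{6} \sqrt{\pi}}{3 e^{\frac{8}{27}}}$

Let $b$ denote the cosine frequency and define $I(b) = \int_{-\infty}^{\infty} 4 e^{- \frac{3 u^{2}}{2}} \cos{\left(b u \right)} \, du$.

Differentiating under the integral sign,
$$I'(b) = \int_{-\infty}^{\infty} - 4 u e^{- \frac{3 u^{2}}{2}} \sin{\left(b u \right)} \, du.$$

Integrate $\int_{-\infty}^{\infty} u \sin(b u)\, e^{- \frac{3 u^{2}}{2}}\, du$ by parts with $w = \sin(b u)$ and $dv = u\, e^{- \frac{3 u^{2}}{2}}\, du$, giving $v = - \frac{e^{- \frac{3 u^{2}}{2}}}{3}$. The boundary term vanishes and
$$\int_{-\infty}^{\infty} u \sin(b u)\, e^{- \frac{3 u^{2}}{2}}\, du = \frac{b}{3} \int_{-\infty}^{\infty} \cos(b u)\, e^{- \frac{3 u^{2}}{2}}\, du,$$
so $I'(b) = - \frac{b}{3}\, I(b)$.

This is a separable first-order ODE; solving with the initial condition $I(0) = \int_{-\infty}^{\infty} 4 e^{- \frac{3 u^{2}}{2}}\,du = \frac{4 \sqrt{6} \sqrt{\pi}}{3}$ gives
$$I(b) = \frac{4 \sqrt{6} \sqrt{\pi} e^{- \frac{b^{2}}{6}}}{3}.$$

Setting $b = \frac{4}{3}$:
$$I = \frac{4 \sqrt{6} \sqrt{\pi}}{3 e^{\frac{8}{27}}}.$$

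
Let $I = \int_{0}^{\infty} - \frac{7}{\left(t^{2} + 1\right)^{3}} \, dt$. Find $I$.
$- \frac{21 \pi}{16}$

Begin with the known result
$$J(a) = \int_{0}^{\infty} - \frac{7}{a^{2} + t^{2}} \, dt = - \frac{7 \pi}{2 a}.$$

Differentiating under the integral sign with respect to $a$,
$$\frac{dJ}{da} = \int_{0}^{\infty} \frac{14 a}{\left(a^{2} + t^{2}\right)^{2}} \, dt = \frac{7 \pi}{2 a^{2}},$$
so $\int_{0}^{\infty} - \frac{7}{\left(a^{2} + t^{2}\right)^{2}} \, dt = - \frac{7 \pi}{4 a^{3}}$.

Repeating — each differentiation of $1/(t^2+a^2)^j$ produces $-2ja/(t^2+a^2)^{j+1}$ — and dividing through by $-2ja$ at each step yields, after $2$ differentiations in total,
$$\int_{0}^{\infty} - \frac{7}{\left(a^{2} + t^{2}\right)^{3}} \, dt = - \frac{21 \pi}{16 a^{5}}.$$

Setting $a = 1$:
$$I = - \frac{21 \pi}{16}.$$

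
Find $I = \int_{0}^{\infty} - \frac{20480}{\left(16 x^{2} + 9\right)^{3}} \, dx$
$- \frac{320 \pi}{81}$

Recall the elementary integral
$$J(a) = \int_{0}^{\infty} - \frac{5}{a^{2} + x^{2}} \, dx = - \frac{5 \pi}{2 a}.$$

Differentiating under the integral sign with respect to $a$,
$$\frac{dJ}{da} = \int_{0}^{\infty} \frac{10 a}{\left(a^{2} + x^{2}\right)^{2}} \, dx = \frac{5 \pi}{2 a^{2}},$$
so $\int_{0}^{\infty} - \frac{5}{\left(a^{2} + x^{2}\right)^{2}} \, dx = - \frac{5 \pi}{4 a^{3}}$.

Repeating — each differentiation of $1/(x^2+a^2)^j$ produces $-2ja/(x^2+a^2)^{j+1}$ — and dividing through by $-2ja$ at each step yields, after $2$ differentiations in total,
$$\int_{0}^{\infty} - \frac{5}{\left(a^{2} + x^{2}\right)^{3}} \, dx = - \frac{15 \pi}{16 a^{5}}.$$

Setting $a = \frac{3}{4}$:
$$I = - \frac{320 \pi}{81}.$$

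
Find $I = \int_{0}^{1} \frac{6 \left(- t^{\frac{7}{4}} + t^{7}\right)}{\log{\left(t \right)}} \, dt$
$- \log{\left(\frac{1771561}{1073741824} \right)}$

Consider the one-parameter family: let $I(a) = \int_{0}^{1} \frac{6 \left(t^{7} - t^{a}\right)}{\log{\left(t \right)}} \, dt$.

Since $\dfrac{\partial}{\partial a}\,t^{a} = t^{a} \ln t$, the $\ln t$ in the denominator cancels and
$$\frac{dI}{da} = \int_{0}^{1} -6 t^{a} \, dt = -6 \left[\frac{t^{a+1}}{a+1}\right]_0^1 = - \frac{6}{a + 1}.$$

Integrating with respect to $a$ gives $I(a) = - \log{\left(\frac{\left(a + 1\right)^{6}}{262144} \right)} + C$.

At $a = 7$ the integrand is identically $0$, so $I(7) = 0$. The closed form gives $0$, hence $C = 0$.

Setting $a = \frac{7}{4}$:
$$I = - \log{\left(\frac{1771561}{1073741824} \right)}.$$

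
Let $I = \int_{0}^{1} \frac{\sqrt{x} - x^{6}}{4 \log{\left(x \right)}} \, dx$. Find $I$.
$- \frac{\log{\left(14 \right)}}{4} + \frac{\log{\left(3 \right)}}{4}$

Replace the exponent $\frac{1}{2}$ by a parameter $a$: let $I(a) = \int_{0}^{1} \frac{- x^{6} + x^{a}}{4 \log{\left(x \right)}} \, dx$.

Since $\dfrac{\partial}{\partial a}\,x^{a} = x^{a} \ln x$, the $\ln x$ in the denominator cancels and
$$\frac{dI}{da} = \int_{0}^{1} \frac{1}{4} x^{a} \, dx = \frac{1}{4} \left[\frac{x^{a+1}}{a+1}\right]_0^1 = \frac{1}{4 \left(a + 1\right)}.$$

Integrating with respect to $a$ gives $I(a) = \frac{\log{\left(a + 1 \right)}}{4} - \frac{\log{\left(7 \right)}}{4} + C$.

At $a = 6$ the integrand is identically $0$, so $I(6) = 0$. The closed form gives $0$, hence $C = 0$.

Setting $a = \frac{1}{2}$:
$$I = - \frac{\log{\left(14 \right)}}{4} + \frac{\log{\left(3 \right)}}{4}.$$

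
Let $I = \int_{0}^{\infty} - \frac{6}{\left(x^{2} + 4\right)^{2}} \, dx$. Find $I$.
$- \frac{3 \pi}{16}$

Recall the elementary integral
$$J(a) = \int_{0}^{\infty} - \frac{6}{a^{2} + x^{2}} \, dx = - \frac{3 \pi}{a}.$$

Differentiating under the integral sign with respect to $a$,
$$\frac{dJ}{da} = \int_{0}^{\infty} \frac{12 a}{\left(a^{2} + x^{2}\right)^{2}} \, dx = \frac{3 \pi}{a^{2}},$$
so $\int_{0}^{\infty} - \frac{6}{\left(a^{2} + x^{2}\right)^{2}} \, dx = - \frac{3 \pi}{2 a^{3}}$.

Setting $a = 2$:
$$I = - \frac{3 \pi}{16}.$$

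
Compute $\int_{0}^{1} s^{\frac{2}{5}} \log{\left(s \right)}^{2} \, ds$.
$\frac{250}{343}$

Start from the elementary integral
$$J(a) = \int_{0}^{1} s^{a} \, ds = \frac{1}{a + 1}.$$

Differentiating under the integral sign brings down a factor of $\ln s$:
$$\frac{dJ}{da} = \int_{0}^{1} s^{a} \log{\left(s \right)} \, ds = - \frac{1}{\left(a + 1\right)^{2}}.$$

Repeating twice in total — each differentiation brings down another $\ln s$ — gives
$$\frac{d^{2}J}{da^{2}} = \int_{0}^{1} s^{a} \log{\left(s \right)}^{2} \, ds = \frac{2}{\left(a + 1\right)^{3}},$$
and the integrand here is exactly the target integrand, so $I = \frac{2}{\left(a + 1\right)^{3}}$.

Setting $a = \frac{2}{5}$:
$$I = \frac{250}{343}.$$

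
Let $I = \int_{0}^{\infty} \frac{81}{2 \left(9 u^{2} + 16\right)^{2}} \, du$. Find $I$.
$\frac{27 \pi}{512}$

Recall the elementary integral
$$J(a) = \int_{0}^{\infty} \frac{1}{2 \left(a^{2} + u^{2}\right)} \, du = \frac{\pi}{4 a}.$$

Differentiating under the integral sign with respect to $a$,
$$\frac{dJ}{da} = \int_{0}^{\infty} - \frac{a}{\left(a^{2} + u^{2}\right)^{2}} \, du = - \frac{\pi}{4 a^{2}},$$
so $\int_{0}^{\infty} \frac{1}{2 \left(a^{2} + u^{2}\right)^{2}} \, du = \frac{\pi}{8 a^{3}}$.

Setting $a = \frac{4}{3}$:
$$I = \frac{27 \pi}{512}.$$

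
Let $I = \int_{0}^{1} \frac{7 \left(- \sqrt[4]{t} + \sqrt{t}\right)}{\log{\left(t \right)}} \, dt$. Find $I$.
$- \log{\left(\frac{78125}{279936} \right)}$

Introduce a parameter $a$ in the exponent: let $I(a) = \int_{0}^{1} \frac{7 \left(\sqrt{t} - t^{a}\right)}{\log{\left(t \right)}} \, dt$.

Since $\dfrac{\partial}{\partial a}\,t^{a} = t^{a} \ln t$, the $\ln t$ in the denominator cancels and
$$\frac{dI}{da} = \int_{0}^{1} -7 t^{a} \, dt = -7 \left[\frac{t^{a+1}}{a+1}\right]_0^1 = - \frac{7}{a + 1}.$$

Integrating with respect to $a$ gives $I(a) = - \log{\left(\frac{128 \left(a + 1\right)^{7}}{2187} \right)} + C$.

At $a = \frac{1}{2}$ the integrand is identically $0$, so $I(\frac{1}{2}) = 0$. The closed form gives $0$, hence $C = 0$.

Setting $a = \frac{1}{4}$:
$$I = - \log{\left(\frac{78125}{279936} \right)}.$$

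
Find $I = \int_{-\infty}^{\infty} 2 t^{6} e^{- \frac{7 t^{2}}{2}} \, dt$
$\frac{30 \sqrt{14} \sqrt{\pi}}{2401}$

Start from the elementary integral
$$J(a) = \int_{-\infty}^{\infty} 2 e^{- a t^{2}} \, dt = \frac{2 \sqrt{\pi}}{\sqrt{a}}.$$

Differentiating under the integral sign brings down a factor of $(-t^2)$:
$$\frac{dJ}{da} = \int_{-\infty}^{\infty} - 2 t^{2} e^{- a t^{2}} \, dt = - \frac{\sqrt{\pi}}{a^{\frac{3}{2}}}.$$

Repeating $3$ times in total — each differentiation brings down another $(-t^2)$ — gives
$$\frac{d^{3}J}{da^{3}} = \int_{-\infty}^{\infty} - 2 t^{6} e^{- a t^{2}} \, dt = - \frac{15 \sqrt{\pi}}{4 a^{\frac{7}{2}}},$$
and the integrand here is $(-1)^{3}$ times the target integrand, so $I = (-1)^{3}\,\frac{d^{3}J}{da^{3}} = \frac{15 \sqrt{\pi}}{4 a^{\frac{7}{2}}}$.

Setting $a = \frac{7}{2}$:
$$I = \frac{30 \sqrt{14} \sqrt{\pi}}{2401}.$$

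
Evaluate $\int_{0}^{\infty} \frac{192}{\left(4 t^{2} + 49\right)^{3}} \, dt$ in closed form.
$\frac{18 \pi}{16807}$

Recall the elementary integral
$$J(a) = \int_{0}^{\infty} \frac{3}{a^{2} + t^{2}} \, dt = \frac{3 \pi}{2 a}.$$

Differentiating under the integral sign with respect to $a$,
$$\frac{dJ}{da} = \int_{0}^{\infty} - \frac{6 a}{\left(a^{2} + t^{2}\right)^{2}} \, dt = - \frac{3 \pi}{2 a^{2}},$$
so $\int_{0}^{\infty} \frac{3}{\left(a^{2} + t^{2}\right)^{2}} \, dt = \frac{3 \pi}{4 a^{3}}$.

Repeating — each differentiation of $1/(t^2+a^2)^j$ produces $-2ja/(t^2+a^2)^{j+1}$ — and dividing through by $-2ja$ at each step yields, after $2$ differentiations in total,
$$\int_{0}^{\infty} \frac{3}{\left(a^{2} + t^{2}\right)^{3}} \, dt = \frac{9 \pi}{16 a^{5}}.$$

Setting $a = \frac{7}{2}$:
$$I = \frac{18 \pi}{16807}.$$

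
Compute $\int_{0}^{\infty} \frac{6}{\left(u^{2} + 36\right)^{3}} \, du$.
$\frac{\pi}{6912}$

Begin with the known result
$$J(a) = \int_{0}^{\infty} \frac{6}{a^{2} + u^{2}} \, du = \frac{3 \pi}{a}.$$

Differentiating under the integral sign with respect to $a$,
$$\frac{dJ}{da} = \int_{0}^{\infty} - \frac{12 a}{\left(a^{2} + u^{2}\right)^{2}} \, du = - \frac{3 \pi}{a^{2}},$$
so $\int_{0}^{\infty} \frac{6}{\left(a^{2} + u^{2}\right)^{2}} \, du = \frac{3 \pi}{2 a^{3}}$.

Repeating — each differentiation of $1/(u^2+a^2)^j$ produces $-2ja/(u^2+a^2)^{j+1}$ — and dividing through by $-2ja$ at each step yields, after $2$ differentiations in total,
$$\int_{0}^{\infty} \frac{6}{\left(a^{2} + u^{2}\right)^{3}} \, du = \frac{9 \pi}{8 a^{5}}.$$

Setting $a = 6$:
$$I = \frac{\pi}{6912}.$$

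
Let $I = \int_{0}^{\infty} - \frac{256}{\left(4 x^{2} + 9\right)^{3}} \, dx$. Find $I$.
$- \frac{8 \pi}{81}$

Recall the elementary integral
$$J(a) = \int_{0}^{\infty} - \frac{4}{a^{2} + x^{2}} \, dx = - \frac{2 \pi}{a}.$$

Differentiating under the integral sign with respect to $a$,
$$\frac{dJ}{da} = \int_{0}^{\infty} \frac{8 a}{\left(a^{2} + x^{2}\right)^{2}} \, dx = \frac{2 \pi}{a^{2}},$$
so $\int_{0}^{\infty} - \frac{4}{\left(a^{2} + x^{2}\right)^{2}} \, dx = - \frac{\pi}{a^{3}}$.

Repeating — each differentiation of $1/(x^2+a^2)^j$ produces $-2ja/(x^2+a^2)^{j+1}$ — and dividing through by $-2ja$ at each step yields, after $2$ differentiations in total,
$$\int_{0}^{\infty} - \frac{4}{\left(a^{2} + x^{2}\right)^{3}} \, dx = - \frac{3 \pi}{4 a^{5}}.$$

Setting $a = \frac{3}{2}$:
$$I = - \frac{8 \pi}{81}.$$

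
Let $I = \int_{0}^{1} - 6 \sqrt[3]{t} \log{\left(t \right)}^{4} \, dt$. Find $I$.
$- \frac{2187}{64}$

Consider the simpler parametrised integral
$$J(a) = \int_{0}^{1} - 6 t^{a} \, dt = - \frac{6}{a + 1}.$$

Differentiating under the integral sign brings down a factor of $\ln t$:
$$\frac{dJ}{da} = \int_{0}^{1} - 6 t^{a} \log{\left(t \right)} \, dt = \frac{6}{\left(a + 1\right)^{2}}.$$

Repeating $4$ times in total — each differentiation brings down another $\ln t$ — gives
$$\frac{d^{4}J}{da^{4}} = \int_{0}^{1} - 6 t^{a} \log{\left(t \right)}^{4} \, dt = - \frac{144}{\left(a + 1\right)^{5}},$$
and the integrand here is exactly the target integrand, so $I = - \frac{144}{\left(a + 1\right)^{5}}$.

Setting $a = \frac{1}{3}$:
$$I = - \frac{2187}{64}.$$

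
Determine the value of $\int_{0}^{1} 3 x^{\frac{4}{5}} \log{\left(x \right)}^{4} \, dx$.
$\frac{25000}{6561}$

Consider the simpler parametrised integral
$$J(a) = \int_{0}^{1} 3 x^{a} \, dx = \frac{3}{a + 1}.$$

Differentiating under the integral sign brings down a factor of $\ln x$:
$$\frac{dJ}{da} = \int_{0}^{1} 3 x^{a} \log{\left(x \right)} \, dx = - \frac{3}{\left(a + 1\right)^{2}}.$$

Repeating $4$ times in total — each differentiation brings down another $\ln x$ — gives
$$\frac{d^{4}J}{da^{4}} = \int_{0}^{1} 3 x^{a} \log{\left(x \right)}^{4} \, dx = \frac{72}{\left(a + 1\right)^{5}},$$
and the integrand here is exactly the target integrand, so $I = \frac{72}{\left(a + 1\right)^{5}}$.

Setting $a = \frac{4}{5}$:
$$I = \frac{25000}{6561}.$$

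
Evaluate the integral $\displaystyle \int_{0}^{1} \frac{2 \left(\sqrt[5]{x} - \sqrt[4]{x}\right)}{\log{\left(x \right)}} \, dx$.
$\log{\left(\frac{576}{625} \right)}$

Introduce a parameter $a$ in the exponent: let $I(a) = \int_{0}^{1} \frac{2 \left(- \sqrt[4]{x} + x^{a}\right)}{\log{\left(x \right)}} \, dx$.

Since $\dfrac{\partial}{\partial a}\,x^{a} = x^{a} \ln x$, the $\ln x$ in the denominator cancels and
$$\frac{dI}{da} = \int_{0}^{1} 2 x^{a} \, dx = 2 \left[\frac{x^{a+1}}{a+1}\right]_0^1 = \frac{2}{a + 1}.$$

Integrating with respect to $a$ gives $I(a) = \log{\left(\frac{16 \left(a + 1\right)^{2}}{25} \right)} + C$.

At $a = \frac{1}{4}$ the integrand is identically $0$, so $I(\frac{1}{4}) = 0$. The closed form gives $0$, hence $C = 0$.

Setting $a = \frac{1}{5}$:
$$I = \log{\left(\frac{576}{625} \right)}.$$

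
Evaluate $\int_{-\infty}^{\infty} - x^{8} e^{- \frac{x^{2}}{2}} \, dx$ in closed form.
$- 105 \sqrt{2} \sqrt{\pi}$

Begin with the known integral
$$J(a) = \int_{-\infty}^{\infty} - e^{- a x^{2}} \, dx = - \frac{\sqrt{\pi}}{\sqrt{a}}.$$

Differentiating under the integral sign brings down a factor of $(-x^2)$:
$$\frac{dJ}{da} = \int_{-\infty}^{\infty} x^{2} e^{- a x^{2}} \, dx = \frac{\sqrt{\pi}}{2 a^{\frac{3}{2}}}.$$

Repeating $4$ times in total — each differentiation brings down another $(-x^2)$ — gives
$$\frac{d^{4}J}{da^{4}} = \int_{-\infty}^{\infty} - x^{8} e^{- a x^{2}} \, dx = - \frac{105 \sqrt{\pi}}{16 a^{\frac{9}{2}}},$$
and the integrand here is exactly the target integrand, so $I = - \frac{105 \sqrt{\pi}}{16 a^{\frac{9}{2}}}$.

Setting $a = \frac{1}{2}$:
$$I = - 105 \sqrt{2} \sqrt{\pi}.$$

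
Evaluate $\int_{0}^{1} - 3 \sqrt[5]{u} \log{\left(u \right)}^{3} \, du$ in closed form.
$\frac{625}{72}$

Start from the elementary integral
$$J(a) = \int_{0}^{1} - 3 u^{a} \, du = - \frac{3}{a + 1}.$$

Differentiating under the integral sign brings down a factor of $\ln u$:
$$\frac{dJ}{da} = \int_{0}^{1} - 3 u^{a} \log{\left(u \right)} \, du = \frac{3}{\left(a + 1\right)^{2}}.$$

Repeating $3$ times in total — each differentiation brings down another $\ln u$ — gives
$$\frac{d^{3}J}{da^{3}} = \int_{0}^{1} - 3 u^{a} \log{\left(u \right)}^{3} \, du = \frac{18}{\left(a + 1\right)^{4}},$$
and the integrand here is exactly the target integrand, so $I = \frac{18}{\left(a + 1\right)^{4}}$.

Setting $a = \frac{1}{5}$:
$$I = \frac{625}{72}.$$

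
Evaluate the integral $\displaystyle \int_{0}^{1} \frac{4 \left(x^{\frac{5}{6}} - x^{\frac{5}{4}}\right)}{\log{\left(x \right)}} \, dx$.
$\log{\left(\frac{234256}{531441} \right)}$

Introduce a parameter $a$ in the exponent: let $I(a) = \int_{0}^{1} \frac{4 \left(- x^{\frac{5}{4}} + x^{a}\right)}{\log{\left(x \right)}} \, dx$.

Since $\dfrac{\partial}{\partial a}\,x^{a} = x^{a} \ln x$, the $\ln x$ in the denominator cancels and
$$\frac{dI}{da} = \int_{0}^{1} 4 x^{a} \, dx = 4 \left[\frac{x^{a+1}}{a+1}\right]_0^1 = \frac{4}{a + 1}.$$

Integrating with respect to $a$ gives $I(a) = \log{\left(\frac{256 \left(a + 1\right)^{4}}{6561} \right)} + C$.

At $a = \frac{5}{4}$ the integrand is identically $0$, so $I(\frac{5}{4}) = 0$. The closed form gives $0$, hence $C = 0$.

Setting $a = \frac{5}{6}$:
$$I = \log{\left(\frac{234256}{531441} \right)}.$$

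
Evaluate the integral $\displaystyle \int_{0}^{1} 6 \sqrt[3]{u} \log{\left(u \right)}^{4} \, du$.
$\frac{2187}{64}$

Begin with the known integral
$$J(a) = \int_{0}^{1} 6 u^{a} \, du = \frac{6}{a + 1}.$$

Differentiating under the integral sign brings down a factor of $\ln u$:
$$\frac{dJ}{da} = \int_{0}^{1} 6 u^{a} \log{\left(u \right)} \, du = - \frac{6}{\left(a + 1\right)^{2}}.$$

Repeating $4$ times in total — each differentiation brings down another $\ln u$ — gives
$$\frac{d^{4}J}{da^{4}} = \int_{0}^{1} 6 u^{a} \log{\left(u \right)}^{4} \, du = \frac{144}{\left(a + 1\right)^{5}},$$
and the integrand here is exactly the target integrand, so $I = \frac{144}{\left(a + 1\right)^{5}}$.

Setting $a = \frac{1}{3}$:
$$I = \frac{2187}{64}.$$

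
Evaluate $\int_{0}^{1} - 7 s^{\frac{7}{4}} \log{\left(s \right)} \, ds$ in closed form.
$\frac{112}{121}$

Consider the simpler parametrised integral
$$J(a) = \int_{0}^{1} - 7 s^{a} \, ds = - \frac{7}{a + 1}.$$

Differentiating under the integral sign brings down a factor of $\ln s$:
$$\frac{dJ}{da} = \int_{0}^{1} - 7 s^{a} \log{\left(s \right)} \, ds = \frac{7}{\left(a + 1\right)^{2}}.$$

The integral on the left is $I$, so $I = \frac{7}{\left(a + 1\right)^{2}}$.

Setting $a = \frac{7}{4}$:
$$I = \frac{112}{121}.$$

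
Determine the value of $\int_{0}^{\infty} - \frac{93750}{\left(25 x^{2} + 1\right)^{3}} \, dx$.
$- \frac{28125 \pi}{8}$

Start from the standard arctangent integral
$$J(a) = \int_{0}^{\infty} - \frac{6}{a^{2} + x^{2}} \, dx = - \frac{3 \pi}{a}.$$

Differentiating under the integral sign with respect to $a$,
$$\frac{dJ}{da} = \int_{0}^{\infty} \frac{12 a}{\left(a^{2} + x^{2}\right)^{2}} \, dx = \frac{3 \pi}{a^{2}},$$
so $\int_{0}^{\infty} - \frac{6}{\left(a^{2} + x^{2}\right)^{2}} \, dx = - \frac{3 \pi}{2 a^{3}}$.

Repeating — each differentiation of $1/(x^2+a^2)^j$ produces $-2ja/(x^2+a^2)^{j+1}$ — and dividing through by $-2ja$ at each step yields, after $2$ differentiations in total,
$$\int_{0}^{\infty} - \frac{6}{\left(a^{2} + x^{2}\right)^{3}} \, dx = - \frac{9 \pi}{8 a^{5}}.$$

Setting $a = \frac{1}{5}$:
$$I = - \frac{28125 \pi}{8}.$$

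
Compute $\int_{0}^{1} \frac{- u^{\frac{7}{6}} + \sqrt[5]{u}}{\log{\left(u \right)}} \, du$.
$\log{\left(\frac{36}{65} \right)}$

Introduce a parameter $a$ in the exponent: let $I(a) = \int_{0}^{1} \frac{- u^{\frac{7}{6}} + u^{a}}{\log{\left(u \right)}} \, du$.

Since $\dfrac{\partial}{\partial a}\,u^{a} = u^{a} \ln u$, the $\ln u$ in the denominator cancels and
$$\frac{dI}{da} = \int_{0}^{1} u^{a} \, du = \left[\frac{u^{a+1}}{a+1}\right]_0^1 = \frac{1}{a + 1}.$$

Integrating with respect to $a$ gives $I(a) = \log{\left(\frac{6 a}{13} + \frac{6}{13} \right)} + C$.

At $a = \frac{7}{6}$ the integrand is identically $0$, so $I(\frac{7}{6}) = 0$. The closed form gives $0$, hence $C = 0$.

Setting $a = \frac{1}{5}$:
$$I = \log{\left(\frac{36}{65} \right)}.$$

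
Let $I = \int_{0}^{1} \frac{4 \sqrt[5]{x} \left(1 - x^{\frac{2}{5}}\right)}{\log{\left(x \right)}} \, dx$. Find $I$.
$- \log{\left(\frac{256}{81} \right)}$

Replace the exponent $\frac{3}{5}$ by a parameter $a$: let $I(a) = \int_{0}^{1} \frac{4 \left(\sqrt[5]{x} - x^{a}\right)}{\log{\left(x \right)}} \, dx$.

Since $\dfrac{\partial}{\partial a}\,x^{a} = x^{a} \ln x$, the $\ln x$ in the denominator cancels and
$$\frac{dI}{da} = \int_{0}^{1} -4 x^{a} \, dx = -4 \left[\frac{x^{a+1}}{a+1}\right]_0^1 = - \frac{4}{a + 1}.$$

Integrating with respect to $a$ gives $I(a) = - \log{\left(\frac{625 \left(a + 1\right)^{4}}{1296} \right)} + C$.

At $a = \frac{1}{5}$ the integrand is identically $0$, so $I(\frac{1}{5}) = 0$. The closed form gives $0$, hence $C = 0$.

Setting $a = \frac{3}{5}$:
$$I = - \log{\left(\frac{256}{81} \right)}.$$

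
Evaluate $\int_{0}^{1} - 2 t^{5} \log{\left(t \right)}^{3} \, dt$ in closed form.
$\frac{1}{108}$

Start from the elementary integral
$$J(a) = \int_{0}^{1} - 2 t^{a} \, dt = - \frac{2}{a + 1}.$$

Differentiating under the integral sign brings down a factor of $\ln t$:
$$\frac{dJ}{da} = \int_{0}^{1} - 2 t^{a} \log{\left(t \right)} \, dt = \frac{2}{\left(a + 1\right)^{2}}.$$

Repeating $3$ times in total — each differentiation brings down another $\ln t$ — gives
$$\frac{d^{3}J}{da^{3}} = \int_{0}^{1} - 2 t^{a} \log{\left(t \right)}^{3} \, dt = \frac{12}{\left(a + 1\right)^{4}},$$
and the integrand here is exactly the target integrand, so $I = \frac{12}{\left(a + 1\right)^{4}}$.

Setting $a = 5$:
$$I = \frac{1}{108}.$$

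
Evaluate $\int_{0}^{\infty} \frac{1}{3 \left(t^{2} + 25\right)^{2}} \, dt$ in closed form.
$\frac{\pi}{1500}$

Recall the elementary integral
$$J(a) = \int_{0}^{\infty} \frac{1}{3 \left(a^{2} + t^{2}\right)} \, dt = \frac{\pi}{6 a}.$$

Differentiating under the integral sign with respect to $a$,
$$\frac{dJ}{da} = \int_{0}^{\infty} - \frac{2 a}{3 \left(a^{2} + t^{2}\right)^{2}} \, dt = - \frac{\pi}{6 a^{2}},$$
so $\int_{0}^{\infty} \frac{1}{3 \left(a^{2} + t^{2}\right)^{2}} \, dt = \frac{\pi}{12 a^{3}}$.

Setting $a = 5$:
$$I = \frac{\pi}{1500}.$$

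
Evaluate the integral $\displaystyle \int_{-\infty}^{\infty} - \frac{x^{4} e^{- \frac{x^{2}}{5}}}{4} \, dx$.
$- \frac{75 \sqrt{5} \sqrt{\pi}}{16}$

Begin with the known integral
$$J(a) = \int_{-\infty}^{\infty} - \frac{e^{- a x^{2}}}{4} \, dx = - \frac{\sqrt{\pi}}{4 \sqrt{a}}.$$

Differentiating under the integral sign brings down a factor of $(-x^2)$:
$$\frac{dJ}{da} = \int_{-\infty}^{\infty} \frac{x^{2} e^{- a x^{2}}}{4} \, dx = \frac{\sqrt{\pi}}{8 a^{\frac{3}{2}}}.$$

Repeating twice in total — each differentiation brings down another $(-x^2)$ — gives
$$\frac{d^{2}J}{da^{2}} = \int_{-\infty}^{\infty} - \frac{x^{4} e^{- a x^{2}}}{4} \, dx = - \frac{3 \sqrt{\pi}}{16 a^{\frac{5}{2}}},$$
and the integrand here is exactly the target integrand, so $I = - \frac{3 \sqrt{\pi}}{16 a^{\frac{5}{2}}}$.

Setting $a = \frac{1}{5}$:
$$I = - \frac{75 \sqrt{5} \sqrt{\pi}}{16}.$$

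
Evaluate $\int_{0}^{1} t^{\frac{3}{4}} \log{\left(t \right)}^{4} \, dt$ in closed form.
$\frac{24576}{16807}$

Begin with the known integral
$$J(a) = \int_{0}^{1} t^{a} \, dt = \frac{1}{a + 1}.$$

Differentiating under the integral sign brings down a factor of $\ln t$:
$$\frac{dJ}{da} = \int_{0}^{1} t^{a} \log{\left(t \right)} \, dt = - \frac{1}{\left(a + 1\right)^{2}}.$$

Repeating $4$ times in total — each differentiation brings down another $\ln t$ — gives
$$\frac{d^{4}J}{da^{4}} = \int_{0}^{1} t^{a} \log{\left(t \right)}^{4} \, dt = \frac{24}{\left(a + 1\right)^{5}},$$
and the integrand here is exactly the target integrand, so $I = \frac{24}{\left(a + 1\right)^{5}}$.

Setting $a = \frac{3}{4}$:
$$I = \frac{24576}{16807}.$$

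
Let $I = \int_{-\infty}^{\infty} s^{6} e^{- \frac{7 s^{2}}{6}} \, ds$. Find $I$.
$\frac{405 \sqrt{42} \sqrt{\pi}}{2401}$

Begin with the known integral
$$J(a) = \int_{-\infty}^{\infty} e^{- a s^{2}} \, ds = \frac{\sqrt{\pi}}{\sqrt{a}}.$$

Differentiating under the integral sign brings down a factor of $(-s^2)$:
$$\frac{dJ}{da} = \int_{-\infty}^{\infty} - s^{2} e^{- a s^{2}} \, ds = - \frac{\sqrt{\pi}}{2 a^{\frac{3}{2}}}.$$

Repeating $3$ times in total — each differentiation brings down another $(-s^2)$ — gives
$$\frac{d^{3}J}{da^{3}} = \int_{-\infty}^{\infty} - s^{6} e^{- a s^{2}} \, ds = - \frac{15 \sqrt{\pi}}{8 a^{\frac{7}{2}}},$$
and the integrand here is $(-1)^{3}$ times the target integrand, so $I = (-1)^{3}\,\frac{d^{3}J}{da^{3}} = \frac{15 \sqrt{\pi}}{8 a^{\frac{7}{2}}}$.

Setting $a = \frac{7}{6}$:
$$I = \frac{405 \sqrt{42} \sqrt{\pi}}{2401}.$$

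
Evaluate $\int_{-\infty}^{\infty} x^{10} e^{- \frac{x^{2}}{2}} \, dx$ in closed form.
$945 \sqrt{2} \sqrt{\pi}$

Start from the elementary integral
$$J(a) = \int_{-\infty}^{\infty} e^{- a x^{2}} \, dx = \frac{\sqrt{\pi}}{\sqrt{a}}.$$

Differentiating under the integral sign brings down a factor of $(-x^2)$:
$$\frac{dJ}{da} = \int_{-\infty}^{\infty} - x^{2} e^{- a x^{2}} \, dx = - \frac{\sqrt{\pi}}{2 a^{\frac{3}{2}}}.$$

Repeating $5$ times in total — each differentiation brings down another $(-x^2)$ — gives
$$\frac{d^{5}J}{da^{5}} = \int_{-\infty}^{\infty} - x^{10} e^{- a x^{2}} \, dx = - \frac{945 \sqrt{\pi}}{32 a^{\frac{11}{2}}},$$
and the integrand here is $(-1)^{5}$ times the target integrand, so $I = (-1)^{5}\,\frac{d^{5}J}{da^{5}} = \frac{945 \sqrt{\pi}}{32 a^{\frac{11}{2}}}$.

Setting $a = \frac{1}{2}$:
$$I = 945 \sqrt{2} \sqrt{\pi}.$$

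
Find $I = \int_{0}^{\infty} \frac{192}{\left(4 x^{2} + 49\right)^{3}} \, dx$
$\frac{18 \pi}{16807}$

Start from the standard arctangent integral
$$J(a) = \int_{0}^{\infty} \frac{3}{a^{2} + x^{2}} \, dx = \frac{3 \pi}{2 a}.$$

Differentiating under the integral sign with respect to $a$,
$$\frac{dJ}{da} = \int_{0}^{\infty} - \frac{6 a}{\left(a^{2} + x^{2}\right)^{2}} \, dx = - \frac{3 \pi}{2 a^{2}},$$
so $\int_{0}^{\infty} \frac{3}{\left(a^{2} + x^{2}\right)^{2}} \, dx = \frac{3 \pi}{4 a^{3}}$.

Repeating — each differentiation of $1/(x^2+a^2)^j$ produces $-2ja/(x^2+a^2)^{j+1}$ — and dividing through by $-2ja$ at each step yields, after $2$ differentiations in total,
$$\int_{0}^{\infty} \frac{3}{\left(a^{2} + x^{2}\right)^{3}} \, dx = \frac{9 \pi}{16 a^{5}}.$$

Setting $a = \frac{7}{2}$:
$$I = \frac{18 \pi}{16807}.$$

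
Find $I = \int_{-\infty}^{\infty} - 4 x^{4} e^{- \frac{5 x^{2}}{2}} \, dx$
$- \frac{12 \sqrt{10} \sqrt{\pi}}{125}$

Start from the elementary integral
$$J(a) = \int_{-\infty}^{\infty} - 4 e^{- a x^{2}} \, dx = - \frac{4 \sqrt{\pi}}{\sqrt{a}}.$$

Differentiating under the integral sign brings down a factor of $(-x^2)$:
$$\frac{dJ}{da} = \int_{-\infty}^{\infty} 4 x^{2} e^{- a x^{2}} \, dx = \frac{2 \sqrt{\pi}}{a^{\frac{3}{2}}}.$$

Repeating twice in total — each differentiation brings down another $(-x^2)$ — gives
$$\frac{d^{2}J}{da^{2}} = \int_{-\infty}^{\infty} - 4 x^{4} e^{- a x^{2}} \, dx = - \frac{3 \sqrt{\pi}}{a^{\frac{5}{2}}},$$
and the integrand here is exactly the target integrand, so $I = - \frac{3 \sqrt{\pi}}{a^{\frac{5}{2}}}$.

Setting $a = \frac{5}{2}$:
$$I = - \frac{12 \sqrt{10} \sqrt{\pi}}{125}.$$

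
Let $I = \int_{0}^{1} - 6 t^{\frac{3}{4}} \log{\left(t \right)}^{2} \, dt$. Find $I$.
$- \frac{768}{343}$

Begin with the known integral
$$J(a) = \int_{0}^{1} - 6 t^{a} \, dt = - \frac{6}{a + 1}.$$

Differentiating under the integral sign brings down a factor of $\ln t$:
$$\frac{dJ}{da} = \int_{0}^{1} - 6 t^{a} \log{\left(t \right)} \, dt = \frac{6}{\left(a + 1\right)^{2}}.$$

Repeating twice in total — each differentiation brings down another $\ln t$ — gives
$$\frac{d^{2}J}{da^{2}} = \int_{0}^{1} - 6 t^{a} \log{\left(t \right)}^{2} \, dt = - \frac{12}{\left(a + 1\right)^{3}},$$
and the integrand here is exactly the target integrand, so $I = - \frac{12}{\left(a + 1\right)^{3}}$.

Setting $a = \frac{3}{4}$:
$$I = - \frac{768}{343}.$$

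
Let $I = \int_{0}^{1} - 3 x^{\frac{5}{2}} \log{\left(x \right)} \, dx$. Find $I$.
$\frac{12}{49}$

Begin with the known integral
$$J(a) = \int_{0}^{1} - 3 x^{a} \, dx = - \frac{3}{a + 1}.$$

Differentiating under the integral sign brings down a factor of $\ln x$:
$$\frac{dJ}{da} = \int_{0}^{1} - 3 x^{a} \log{\left(x \right)} \, dx = \frac{3}{\left(a + 1\right)^{2}}.$$

The integral on the left is $I$, so $I = \frac{3}{\left(a + 1\right)^{2}}$.

Setting $a = \frac{5}{2}$:
$$I = \frac{12}{49}.$$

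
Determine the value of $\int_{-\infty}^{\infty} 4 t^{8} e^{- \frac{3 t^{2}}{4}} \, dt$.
$\frac{4480 \sqrt{3} \sqrt{\pi}}{81}$

Begin with the known integral
$$J(a) = \int_{-\infty}^{\infty} 4 e^{- a t^{2}} \, dt = \frac{4 \sqrt{\pi}}{\sqrt{a}}.$$

Differentiating under the integral sign brings down a factor of $(-t^2)$:
$$\frac{dJ}{da} = \int_{-\infty}^{\infty} - 4 t^{2} e^{- a t^{2}} \, dt = - \frac{2 \sqrt{\pi}}{a^{\frac{3}{2}}}.$$

Repeating $4$ times in total — each differentiation brings down another $(-t^2)$ — gives
$$\frac{d^{4}J}{da^{4}} = \int_{-\infty}^{\infty} 4 t^{8} e^{- a t^{2}} \, dt = \frac{105 \sqrt{\pi}}{4 a^{\frac{9}{2}}},$$
and the integrand here is exactly the target integrand, so $I = \frac{105 \sqrt{\pi}}{4 a^{\frac{9}{2}}}$.

Setting $a = \frac{3}{4}$:
$$I = \frac{4480 \sqrt{3} \sqrt{\pi}}{81}.$$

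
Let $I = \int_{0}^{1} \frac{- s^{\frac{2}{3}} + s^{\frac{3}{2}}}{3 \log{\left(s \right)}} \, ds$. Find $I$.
$- \frac{\log{\left(2 \right)}}{3} + \frac{\log{\left(3 \right)}}{3}$

Replace the exponent $\frac{2}{3}$ by a parameter $a$: let $I(a) = \int_{0}^{1} \frac{s^{\frac{3}{2}} - s^{a}}{3 \log{\left(s \right)}} \, ds$.

Since $\dfrac{\partial}{\partial a}\,s^{a} = s^{a} \ln s$, the $\ln s$ in the denominator cancels and
$$\frac{dI}{da} = \int_{0}^{1} - \frac{1}{3} s^{a} \, ds = - \frac{1}{3} \left[\frac{s^{a+1}}{a+1}\right]_0^1 = - \frac{1}{3 a + 3}.$$

Integrating with respect to $a$ gives $I(a) = - \frac{\log{\left(a + 1 \right)}}{3} - \frac{\log{\left(2 \right)}}{3} + \frac{\log{\left(5 \right)}}{3} + C$.

At $a = \frac{3}{2}$ the integrand is identically $0$, so $I(\frac{3}{2}) = 0$. The closed form gives $0$, hence $C = 0$.

Setting $a = \frac{2}{3}$:
$$I = - \frac{\log{\left(2 \right)}}{3} + \frac{\log{\left(3 \right)}}{3}.$$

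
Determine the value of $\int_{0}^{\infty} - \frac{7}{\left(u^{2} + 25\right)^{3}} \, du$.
$- \frac{21 \pi}{50000}$

Begin with the known result
$$J(a) = \int_{0}^{\infty} - \frac{7}{a^{2} + u^{2}} \, du = - \frac{7 \pi}{2 a}.$$

Differentiating under the integral sign with respect to $a$,
$$\frac{dJ}{da} = \int_{0}^{\infty} \frac{14 a}{\left(a^{2} + u^{2}\right)^{2}} \, du = \frac{7 \pi}{2 a^{2}},$$
so $\int_{0}^{\infty} - \frac{7}{\left(a^{2} + u^{2}\right)^{2}} \, du = - \frac{7 \pi}{4 a^{3}}$.

Repeating — each differentiation of $1/(u^2+a^2)^j$ produces $-2ja/(u^2+a^2)^{j+1}$ — and dividing through by $-2ja$ at each step yields, after $2$ differentiations in total,
$$\int_{0}^{\infty} - \frac{7}{\left(a^{2} + u^{2}\right)^{3}} \, du = - \frac{21 \pi}{16 a^{5}}.$$

Setting $a = 5$:
$$I = - \frac{21 \pi}{50000}.$$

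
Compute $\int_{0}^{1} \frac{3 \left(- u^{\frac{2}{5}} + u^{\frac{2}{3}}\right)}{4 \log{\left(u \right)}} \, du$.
$- \frac{3 \log{\left(21 \right)}}{4} + \frac{3 \log{\left(5 \right)}}{2}$

Introduce a parameter $a$ in the exponent: let $I(a) = \int_{0}^{1} \frac{3 \left(- u^{\frac{2}{5}} + u^{a}\right)}{4 \log{\left(u \right)}} \, du$.

Since $\dfrac{\partial}{\partial a}\,u^{a} = u^{a} \ln u$, the $\ln u$ in the denominator cancels and
$$\frac{dI}{da} = \int_{0}^{1} \frac{3}{4} u^{a} \, du = \frac{3}{4} \left[\frac{u^{a+1}}{a+1}\right]_0^1 = \frac{3}{4 \left(a + 1\right)}.$$

Integrating with respect to $a$ gives $I(a) = \log{\left(\frac{5^{\frac{3}{4}} \sqrt[4]{7} \left(a + 1\right)^{\frac{3}{4}}}{7} \right)} + C$.

At $a = \frac{2}{5}$ the integrand is identically $0$, so $I(\frac{2}{5}) = 0$. The closed form gives $0$, hence $C = 0$.

Setting $a = \frac{2}{3}$:
$$I = - \frac{3 \log{\left(21 \right)}}{4} + \frac{3 \log{\left(5 \right)}}{2}.$$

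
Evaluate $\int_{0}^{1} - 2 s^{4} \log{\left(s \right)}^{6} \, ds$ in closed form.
$- \frac{288}{15625}$

Consider the simpler parametrised integral
$$J(a) = \int_{0}^{1} - 2 s^{a} \, ds = - \frac{2}{a + 1}.$$

Differentiating under the integral sign brings down a factor of $\ln s$:
$$\frac{dJ}{da} = \int_{0}^{1} - 2 s^{a} \log{\left(s \right)} \, ds = \frac{2}{\left(a + 1\right)^{2}}.$$

Repeating $6$ times in total — each differentiation brings down another $\ln s$ — gives
$$\frac{d^{6}J}{da^{6}} = \int_{0}^{1} - 2 s^{a} \log{\left(s \right)}^{6} \, ds = - \frac{1440}{\left(a + 1\right)^{7}},$$
and the integrand here is exactly the target integrand, so $I = - \frac{1440}{\left(a + 1\right)^{7}}$.

Setting $a = 4$:
$$I = - \frac{288}{15625}.$$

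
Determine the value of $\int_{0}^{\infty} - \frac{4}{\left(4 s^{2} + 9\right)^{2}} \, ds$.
$- \frac{\pi}{54}$

Begin with the known result
$$J(a) = \int_{0}^{\infty} - \frac{1}{4 \left(a^{2} + s^{2}\right)} \, ds = - \frac{\pi}{8 a}.$$

Differentiating under the integral sign with respect to $a$,
$$\frac{dJ}{da} = \int_{0}^{\infty} \frac{a}{2 \left(a^{2} + s^{2}\right)^{2}} \, ds = \frac{\pi}{8 a^{2}},$$
so $\int_{0}^{\infty} - \frac{1}{4 \left(a^{2} + s^{2}\right)^{2}} \, ds = - \frac{\pi}{16 a^{3}}$.

Setting $a = \frac{3}{2}$:
$$I = - \frac{\pi}{54}.$$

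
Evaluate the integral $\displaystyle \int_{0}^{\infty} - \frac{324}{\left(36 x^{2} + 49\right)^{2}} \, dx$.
$- \frac{27 \pi}{686}$

Start from the standard arctangent integral
$$J(a) = \int_{0}^{\infty} - \frac{1}{4 \left(a^{2} + x^{2}\right)} \, dx = - \frac{\pi}{8 a}.$$

Differentiating under the integral sign with respect to $a$,
$$\frac{dJ}{da} = \int_{0}^{\infty} \frac{a}{2 \left(a^{2} + x^{2}\right)^{2}} \, dx = \frac{\pi}{8 a^{2}},$$
so $\int_{0}^{\infty} - \frac{1}{4 \left(a^{2} + x^{2}\right)^{2}} \, dx = - \frac{\pi}{16 a^{3}}$.

Setting $a = \frac{7}{6}$:
$$I = - \frac{27 \pi}{686}.$$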